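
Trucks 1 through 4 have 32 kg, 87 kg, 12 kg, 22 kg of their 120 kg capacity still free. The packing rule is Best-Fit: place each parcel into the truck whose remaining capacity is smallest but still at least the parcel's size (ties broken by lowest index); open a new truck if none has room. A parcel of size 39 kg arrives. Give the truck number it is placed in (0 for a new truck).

Trucks with room: truck 2 (87 kg).
Tightest fit is truck 2 with 87 kg free.

2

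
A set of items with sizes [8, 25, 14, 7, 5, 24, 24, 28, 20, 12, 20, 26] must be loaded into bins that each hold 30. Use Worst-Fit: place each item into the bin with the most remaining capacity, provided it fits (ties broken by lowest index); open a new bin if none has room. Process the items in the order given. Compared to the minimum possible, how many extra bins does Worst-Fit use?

1

Worst-Fit: [8,14,7] [25,5] [24] [24] [28] [20] [12] [20] [26] → 9 bins.
Total size 213; any packing needs at least ⌈213/30⌉ = 8 bins.
An optimal packing achieves that bound: [28] [26] [25,5] [24] [24] [20,8] [20,7] [14,12] → 8 bins.
Excess: 9 − 8 = 1.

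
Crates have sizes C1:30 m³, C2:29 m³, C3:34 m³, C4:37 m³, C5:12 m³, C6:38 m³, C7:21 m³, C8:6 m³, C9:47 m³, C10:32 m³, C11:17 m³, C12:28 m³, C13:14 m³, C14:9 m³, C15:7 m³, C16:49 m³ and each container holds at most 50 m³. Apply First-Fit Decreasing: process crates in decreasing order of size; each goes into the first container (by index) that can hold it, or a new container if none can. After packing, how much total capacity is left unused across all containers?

40

Sorted descending: 49, 47, 38, 37, 34, 32, 30, 29, 28, 21, 17, 14, 12, 9, 7, 6.
49 m³ → container 1 (remaining 1 m³)
47 m³ → container 2 (remaining 3 m³)
38 m³ → container 3 (remaining 12 m³)
37 m³ → container 4 (remaining 13 m³)
34 m³ → container 5 (remaining 16 m³)
32 m³ → container 6 (remaining 18 m³)
30 m³ → container 7 (remaining 20 m³)
29 m³ → container 8 (remaining 21 m³)
28 m³ → container 9 (remaining 22 m³)
21 m³ → container 8 (remaining 0 m³)
17 m³ → container 6 (remaining 1 m³)
14 m³ → container 5 (remaining 2 m³)
12 m³ → container 3 (remaining 0 m³)
9 m³ → container 4 (remaining 4 m³)
7 m³ → container 7 (remaining 13 m³)
6 m³ → container 7 (remaining 7 m³)
9 containers × 50 m³ = 450 m³; used 410 m³; unused 40 m³.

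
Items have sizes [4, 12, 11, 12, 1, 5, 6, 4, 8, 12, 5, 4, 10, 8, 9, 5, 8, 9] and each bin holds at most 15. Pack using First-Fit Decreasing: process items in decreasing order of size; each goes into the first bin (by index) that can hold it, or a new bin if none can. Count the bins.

Sorted descending: 12, 12, 12, 11, 10, 9, 9, 8, 8, 8, 6, 5, 5, 5, 4, 4, 4, 1.
bin 1: place 12, 3 left
bin 2: place 12, 3 left
bin 3: place 12, 3 left
bin 4: place 11, 4 left
bin 5: place 10, 5 left
bin 6: place 9, 6 left
bin 7: place 9, 6 left
bin 8: place 8, 7 left
bin 9: place 8, 7 left
bin 10: place 8, 7 left
bin 6: place 6, 0 left
bin 5: place 5, 0 left
bin 7: place 5, 1 left
bin 8: place 5, 2 left
bin 4: place 4, 0 left
bin 9: place 4, 3 left
bin 10: place 4, 3 left
bin 1: place 1, 2 left

10 bins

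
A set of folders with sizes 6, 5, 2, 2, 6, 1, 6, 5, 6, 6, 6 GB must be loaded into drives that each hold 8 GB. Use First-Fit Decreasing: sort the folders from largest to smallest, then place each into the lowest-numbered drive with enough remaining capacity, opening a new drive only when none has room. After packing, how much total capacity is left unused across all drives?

Sorted descending: 6, 6, 6, 6, 6, 6, 5, 5, 2, 2, 1.
Put 6 GB in drive 1; 2 GB remain.
Put 6 GB in drive 2; 2 GB remain.
Put 6 GB in drive 3; 2 GB remain.
Put 6 GB in drive 4; 2 GB remain.
Put 6 GB in drive 5; 2 GB remain.
Put 6 GB in drive 6; 2 GB remain.
Put 5 GB in drive 7; 3 GB remain.
Put 5 GB in drive 8; 3 GB remain.
Put 2 GB in drive 1; 0 GB remain.
Put 2 GB in drive 2; 0 GB remain.
Put 1 GB in drive 3; 1 GB remain.
8 drives × 8 GB = 64 GB; used 51 GB; unused 13 GB.

13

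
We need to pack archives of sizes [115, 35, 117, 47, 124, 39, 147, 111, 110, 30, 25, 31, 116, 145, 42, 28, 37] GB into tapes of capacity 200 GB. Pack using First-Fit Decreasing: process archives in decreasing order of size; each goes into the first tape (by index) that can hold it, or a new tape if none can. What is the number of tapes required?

Sorted descending: 147, 145, 124, 117, 116, 115, 111, 110, 47, 42, 39, 37, 35, 31, 30, 28, 25.
147 GB → tape 1 (remaining 53 GB)
145 GB → tape 2 (remaining 55 GB)
124 GB → tape 3 (remaining 76 GB)
117 GB → tape 4 (remaining 83 GB)
116 GB → tape 5 (remaining 84 GB)
115 GB → tape 6 (remaining 85 GB)
111 GB → tape 7 (remaining 89 GB)
110 GB → tape 8 (remaining 90 GB)
47 GB → tape 1 (remaining 6 GB)
42 GB → tape 2 (remaining 13 GB)
39 GB → tape 3 (remaining 37 GB)
37 GB → tape 3 (remaining 0 GB)
35 GB → tape 4 (remaining 48 GB)
31 GB → tape 4 (remaining 17 GB)
30 GB → tape 5 (remaining 54 GB)
28 GB → tape 5 (remaining 26 GB)
25 GB → tape 5 (remaining 1 GB)

8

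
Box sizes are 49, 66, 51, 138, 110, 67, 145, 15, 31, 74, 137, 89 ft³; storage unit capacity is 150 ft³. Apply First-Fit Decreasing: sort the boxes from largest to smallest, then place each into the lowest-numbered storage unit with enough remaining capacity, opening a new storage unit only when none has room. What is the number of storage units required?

Sorted descending: 145, 138, 137, 110, 89, 74, 67, 66, 51, 49, 31, 15.
Put 145 ft³ in storage unit 1; 5 ft³ remain.
Put 138 ft³ in storage unit 2; 12 ft³ remain.
Put 137 ft³ in storage unit 3; 13 ft³ remain.
Put 110 ft³ in storage unit 4; 40 ft³ remain.
Put 89 ft³ in storage unit 5; 61 ft³ remain.
Put 74 ft³ in storage unit 6; 76 ft³ remain.
Put 67 ft³ in storage unit 6; 9 ft³ remain.
Put 66 ft³ in storage unit 7; 84 ft³ remain.
Put 51 ft³ in storage unit 5; 10 ft³ remain.
Put 49 ft³ in storage unit 7; 35 ft³ remain.
Put 31 ft³ in storage unit 4; 9 ft³ remain.
Put 15 ft³ in storage unit 7; 20 ft³ remain.
Final storage units: [145] [138] [137] [110,31] [89,51] [74,67] [66,49,15].

7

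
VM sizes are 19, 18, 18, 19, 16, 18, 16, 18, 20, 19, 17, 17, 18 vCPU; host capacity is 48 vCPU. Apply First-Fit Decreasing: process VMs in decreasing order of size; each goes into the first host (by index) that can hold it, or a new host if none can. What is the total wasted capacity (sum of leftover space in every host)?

103

Sorted descending: 20, 19, 19, 19, 18, 18, 18, 18, 18, 17, 17, 16, 16.
Put 20 vCPU in host 1; 28 vCPU remain.
Put 19 vCPU in host 1; 9 vCPU remain.
Put 19 vCPU in host 2; 29 vCPU remain.
Put 19 vCPU in host 2; 10 vCPU remain.
Put 18 vCPU in host 3; 30 vCPU remain.
Put 18 vCPU in host 3; 12 vCPU remain.
Put 18 vCPU in host 4; 30 vCPU remain.
Put 18 vCPU in host 4; 12 vCPU remain.
Put 18 vCPU in host 5; 30 vCPU remain.
Put 17 vCPU in host 5; 13 vCPU remain.
Put 17 vCPU in host 6; 31 vCPU remain.
Put 16 vCPU in host 6; 15 vCPU remain.
Put 16 vCPU in host 7; 32 vCPU remain.
7 hosts × 48 vCPU = 336 vCPU; used 233 vCPU; unused 103 vCPU.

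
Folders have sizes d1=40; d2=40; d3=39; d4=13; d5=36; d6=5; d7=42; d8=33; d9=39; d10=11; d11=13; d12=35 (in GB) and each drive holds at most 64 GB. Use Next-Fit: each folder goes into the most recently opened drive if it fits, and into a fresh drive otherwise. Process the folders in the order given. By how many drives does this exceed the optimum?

Next-Fit: [40] [40] [39,13] [36,5] [42] [33] [39,11,13] [35] → 8 drives.
8 folders exceed 32 GB (half the capacity), and no two of those can share a drive, so at least 8 drives are needed.
So 8 is already optimal.

0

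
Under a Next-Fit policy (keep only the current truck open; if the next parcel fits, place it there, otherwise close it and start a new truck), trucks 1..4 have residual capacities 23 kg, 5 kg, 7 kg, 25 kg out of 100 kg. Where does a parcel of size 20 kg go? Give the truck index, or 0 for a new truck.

4

Next-Fit only looks at truck 4, which has 25 kg free.
20 kg fits there.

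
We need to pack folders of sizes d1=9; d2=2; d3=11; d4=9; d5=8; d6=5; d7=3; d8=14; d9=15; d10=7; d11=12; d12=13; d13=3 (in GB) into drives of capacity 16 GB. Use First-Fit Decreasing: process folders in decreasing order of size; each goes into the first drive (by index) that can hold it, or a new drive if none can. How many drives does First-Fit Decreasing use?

8 drives

Sorted descending: 15, 14, 13, 12, 11, 9, 9, 8, 7, 5, 3, 3, 2.
Put 15 GB in drive 1; 1 GB remain.
Put 14 GB in drive 2; 2 GB remain.
Put 13 GB in drive 3; 3 GB remain.
Put 12 GB in drive 4; 4 GB remain.
Put 11 GB in drive 5; 5 GB remain.
Put 9 GB in drive 6; 7 GB remain.
Put 9 GB in drive 7; 7 GB remain.
Put 8 GB in drive 8; 8 GB remain.
Put 7 GB in drive 6; 0 GB remain.
Put 5 GB in drive 5; 0 GB remain.
Put 3 GB in drive 3; 0 GB remain.
Put 3 GB in drive 4; 1 GB remain.
Put 2 GB in drive 2; 0 GB remain.
Final drives: [15] [14,2] [13,3] [12,3] [11,5] [9,7] [9] [8].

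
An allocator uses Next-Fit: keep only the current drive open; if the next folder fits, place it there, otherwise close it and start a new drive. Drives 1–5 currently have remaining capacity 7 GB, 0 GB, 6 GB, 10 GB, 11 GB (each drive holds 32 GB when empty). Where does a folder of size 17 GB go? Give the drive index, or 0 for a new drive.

0

Next-Fit only looks at drive 5, which has 11 GB free.
17 GB does not fit, so a new drive is opened.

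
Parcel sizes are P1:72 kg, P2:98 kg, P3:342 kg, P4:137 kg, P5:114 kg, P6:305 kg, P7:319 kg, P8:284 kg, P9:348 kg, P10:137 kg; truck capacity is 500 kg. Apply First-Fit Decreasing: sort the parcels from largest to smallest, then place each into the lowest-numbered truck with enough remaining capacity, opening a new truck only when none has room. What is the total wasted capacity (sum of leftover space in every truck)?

344

Sorted descending: 348, 342, 319, 305, 284, 137, 137, 114, 98, 72.
Put 348 kg in truck 1; 152 kg remain.
Put 342 kg in truck 2; 158 kg remain.
Put 319 kg in truck 3; 181 kg remain.
Put 305 kg in truck 4; 195 kg remain.
Put 284 kg in truck 5; 216 kg remain.
Put 137 kg in truck 1; 15 kg remain.
Put 137 kg in truck 2; 21 kg remain.
Put 114 kg in truck 3; 67 kg remain.
Put 98 kg in truck 4; 97 kg remain.
Put 72 kg in truck 4; 25 kg remain.
5 trucks × 500 kg = 2500 kg; used 2156 kg; unused 344 kg.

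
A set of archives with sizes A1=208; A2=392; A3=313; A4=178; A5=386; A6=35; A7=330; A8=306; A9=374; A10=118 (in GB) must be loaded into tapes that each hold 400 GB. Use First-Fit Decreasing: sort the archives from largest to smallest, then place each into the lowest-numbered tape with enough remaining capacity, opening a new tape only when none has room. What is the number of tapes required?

8

Sorted descending: 392, 386, 374, 330, 313, 306, 208, 178, 118, 35.
tape 1: place 392 GB, 8 GB left
tape 2: place 386 GB, 14 GB left
tape 3: place 374 GB, 26 GB left
tape 4: place 330 GB, 70 GB left
tape 5: place 313 GB, 87 GB left
tape 6: place 306 GB, 94 GB left
tape 7: place 208 GB, 192 GB left
tape 7: place 178 GB, 14 GB left
tape 8: place 118 GB, 282 GB left
tape 4: place 35 GB, 35 GB left
Final tapes: [392] [386] [374] [330,35] [313] [306] [208,178] [118].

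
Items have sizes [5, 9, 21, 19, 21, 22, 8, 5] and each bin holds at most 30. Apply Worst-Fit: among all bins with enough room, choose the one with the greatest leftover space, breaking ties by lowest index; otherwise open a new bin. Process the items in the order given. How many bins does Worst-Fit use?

5

bin 1: place 5, 25 left
bin 1: place 9, 16 left
bin 2: place 21, 9 left
bin 3: place 19, 11 left
bin 4: place 21, 9 left
bin 5: place 22, 8 left
bin 1: place 8, 8 left
bin 3: place 5, 6 left
Final bins: [5,9,8] [21] [19,5] [21] [22].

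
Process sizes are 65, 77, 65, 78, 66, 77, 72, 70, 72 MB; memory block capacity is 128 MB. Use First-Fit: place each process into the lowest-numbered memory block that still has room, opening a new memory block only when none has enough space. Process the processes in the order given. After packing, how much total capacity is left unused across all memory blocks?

510

Put 65 MB in memory block 1; 63 MB remain.
Put 77 MB in memory block 2; 51 MB remain.
Put 65 MB in memory block 3; 63 MB remain.
Put 78 MB in memory block 4; 50 MB remain.
Put 66 MB in memory block 5; 62 MB remain.
Put 77 MB in memory block 6; 51 MB remain.
Put 72 MB in memory block 7; 56 MB remain.
Put 70 MB in memory block 8; 58 MB remain.
Put 72 MB in memory block 9; 56 MB remain.
9 memory blocks × 128 MB = 1152 MB; used 642 MB; unused 510 MB.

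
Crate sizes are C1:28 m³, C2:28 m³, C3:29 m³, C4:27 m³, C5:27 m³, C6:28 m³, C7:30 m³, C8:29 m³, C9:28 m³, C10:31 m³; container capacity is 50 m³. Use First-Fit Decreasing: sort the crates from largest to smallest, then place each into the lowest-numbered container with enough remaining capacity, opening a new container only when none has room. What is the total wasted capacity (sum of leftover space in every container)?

215

Sorted descending: 31, 30, 29, 29, 28, 28, 28, 28, 27, 27.
container 1: place 31 m³, 19 m³ left
container 2: place 30 m³, 20 m³ left
container 3: place 29 m³, 21 m³ left
container 4: place 29 m³, 21 m³ left
container 5: place 28 m³, 22 m³ left
container 6: place 28 m³, 22 m³ left
container 7: place 28 m³, 22 m³ left
container 8: place 28 m³, 22 m³ left
container 9: place 27 m³, 23 m³ left
container 10: place 27 m³, 23 m³ left
10 containers × 50 m³ = 500 m³; used 285 m³; unused 215 m³.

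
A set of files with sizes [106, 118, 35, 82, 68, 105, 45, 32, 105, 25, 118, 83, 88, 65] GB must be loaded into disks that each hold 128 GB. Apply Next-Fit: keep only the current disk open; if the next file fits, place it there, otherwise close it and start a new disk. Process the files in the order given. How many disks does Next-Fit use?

106 GB → disk 1 (remaining 22 GB)
118 GB → disk 2 (remaining 10 GB)
35 GB → disk 3 (remaining 93 GB)
82 GB → disk 3 (remaining 11 GB)
68 GB → disk 4 (remaining 60 GB)
105 GB → disk 5 (remaining 23 GB)
45 GB → disk 6 (remaining 83 GB)
32 GB → disk 6 (remaining 51 GB)
105 GB → disk 7 (remaining 23 GB)
25 GB → disk 8 (remaining 103 GB)
118 GB → disk 9 (remaining 10 GB)
83 GB → disk 10 (remaining 45 GB)
88 GB → disk 11 (remaining 40 GB)
65 GB → disk 12 (remaining 63 GB)

12 disks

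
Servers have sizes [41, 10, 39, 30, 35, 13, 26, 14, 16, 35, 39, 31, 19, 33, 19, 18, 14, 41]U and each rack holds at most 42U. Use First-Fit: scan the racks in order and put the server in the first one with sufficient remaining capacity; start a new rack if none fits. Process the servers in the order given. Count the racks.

rack 1: place 41U, 1U left
rack 2: place 10U, 32U left
rack 3: place 39U, 3U left
rack 2: place 30U, 2U left
rack 4: place 35U, 7U left
rack 5: place 13U, 29U left
rack 5: place 26U, 3U left
rack 6: place 14U, 28U left
rack 6: place 16U, 12U left
rack 7: place 35U, 7U left
rack 8: place 39U, 3U left
rack 9: place 31U, 11U left
rack 10: place 19U, 23U left
rack 11: place 33U, 9U left
rack 10: place 19U, 4U left
rack 12: place 18U, 24U left
rack 12: place 14U, 10U left
rack 13: place 41U, 1U left
Final racks: [41] [10,30] [39] [35] [13,26] [14,16] [35] [39] [31] [19,19] [33] [18,14] [41].

13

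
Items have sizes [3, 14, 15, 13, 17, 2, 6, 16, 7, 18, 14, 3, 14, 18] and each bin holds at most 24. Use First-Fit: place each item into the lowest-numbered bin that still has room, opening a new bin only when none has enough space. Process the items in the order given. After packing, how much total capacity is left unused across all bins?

bin 1: place 3, 21 left
bin 1: place 14, 7 left
bin 2: place 15, 9 left
bin 3: place 13, 11 left
bin 4: place 17, 7 left
bin 1: place 2, 5 left
bin 2: place 6, 3 left
bin 5: place 16, 8 left
bin 3: place 7, 4 left
bin 6: place 18, 6 left
bin 7: place 14, 10 left
bin 1: place 3, 2 left
bin 8: place 14, 10 left
bin 9: place 18, 6 left
9 bins × 24 = 216; used 160; unused 56.

56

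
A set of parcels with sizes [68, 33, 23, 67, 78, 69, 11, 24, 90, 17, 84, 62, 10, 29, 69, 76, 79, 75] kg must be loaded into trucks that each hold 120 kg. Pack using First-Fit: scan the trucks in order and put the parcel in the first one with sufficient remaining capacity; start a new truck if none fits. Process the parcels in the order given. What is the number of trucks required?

68 kg → truck 1 (remaining 52 kg)
33 kg → truck 1 (remaining 19 kg)
23 kg → truck 2 (remaining 97 kg)
67 kg → truck 2 (remaining 30 kg)
78 kg → truck 3 (remaining 42 kg)
69 kg → truck 4 (remaining 51 kg)
11 kg → truck 1 (remaining 8 kg)
24 kg → truck 2 (remaining 6 kg)
90 kg → truck 5 (remaining 30 kg)
17 kg → truck 3 (remaining 25 kg)
84 kg → truck 6 (remaining 36 kg)
62 kg → truck 7 (remaining 58 kg)
10 kg → truck 3 (remaining 15 kg)
29 kg → truck 4 (remaining 22 kg)
69 kg → truck 8 (remaining 51 kg)
76 kg → truck 9 (remaining 44 kg)
79 kg → truck 10 (remaining 41 kg)
75 kg → truck 11 (remaining 45 kg)

11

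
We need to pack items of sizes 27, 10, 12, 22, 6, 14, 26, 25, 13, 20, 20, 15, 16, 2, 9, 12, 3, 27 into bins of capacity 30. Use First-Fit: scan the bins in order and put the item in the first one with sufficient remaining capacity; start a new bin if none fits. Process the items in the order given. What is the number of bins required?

11 bins

27 → bin 1 (remaining 3)
10 → bin 2 (remaining 20)
12 → bin 2 (remaining 8)
22 → bin 3 (remaining 8)
6 → bin 2 (remaining 2)
14 → bin 4 (remaining 16)
26 → bin 5 (remaining 4)
25 → bin 6 (remaining 5)
13 → bin 4 (remaining 3)
20 → bin 7 (remaining 10)
20 → bin 8 (remaining 10)
15 → bin 9 (remaining 15)
16 → bin 10 (remaining 14)
2 → bin 1 (remaining 1)
9 → bin 7 (remaining 1)
12 → bin 9 (remaining 3)
3 → bin 3 (remaining 5)
27 → bin 11 (remaining 3)
Final bins: [27,2] [10,12,6] [22,3] [14,13] [26] [25] [20,9] [20] [15,12] [16] [27].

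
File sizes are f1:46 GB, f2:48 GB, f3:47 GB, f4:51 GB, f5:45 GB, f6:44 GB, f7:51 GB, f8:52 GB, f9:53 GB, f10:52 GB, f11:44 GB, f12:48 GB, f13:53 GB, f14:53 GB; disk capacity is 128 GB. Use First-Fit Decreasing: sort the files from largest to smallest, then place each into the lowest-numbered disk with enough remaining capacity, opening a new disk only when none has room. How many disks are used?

Sorted descending: 53, 53, 53, 52, 52, 51, 51, 48, 48, 47, 46, 45, 44, 44.
Put 53 GB in disk 1; 75 GB remain.
Put 53 GB in disk 1; 22 GB remain.
Put 53 GB in disk 2; 75 GB remain.
Put 52 GB in disk 2; 23 GB remain.
Put 52 GB in disk 3; 76 GB remain.
Put 51 GB in disk 3; 25 GB remain.
Put 51 GB in disk 4; 77 GB remain.
Put 48 GB in disk 4; 29 GB remain.
Put 48 GB in disk 5; 80 GB remain.
Put 47 GB in disk 5; 33 GB remain.
Put 46 GB in disk 6; 82 GB remain.
Put 45 GB in disk 6; 37 GB remain.
Put 44 GB in disk 7; 84 GB remain.
Put 44 GB in disk 7; 40 GB remain.

7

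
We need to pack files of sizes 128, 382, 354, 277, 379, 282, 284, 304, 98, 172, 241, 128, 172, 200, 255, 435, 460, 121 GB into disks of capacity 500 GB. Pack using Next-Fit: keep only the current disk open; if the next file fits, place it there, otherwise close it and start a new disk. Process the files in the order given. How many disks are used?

Put 128 GB in disk 1; 372 GB remain.
Put 382 GB in disk 2; 118 GB remain.
Put 354 GB in disk 3; 146 GB remain.
Put 277 GB in disk 4; 223 GB remain.
Put 379 GB in disk 5; 121 GB remain.
Put 282 GB in disk 6; 218 GB remain.
Put 284 GB in disk 7; 216 GB remain.
Put 304 GB in disk 8; 196 GB remain.
Put 98 GB in disk 8; 98 GB remain.
Put 172 GB in disk 9; 328 GB remain.
Put 241 GB in disk 9; 87 GB remain.
Put 128 GB in disk 10; 372 GB remain.
Put 172 GB in disk 10; 200 GB remain.
Put 200 GB in disk 10; 0 GB remain.
Put 255 GB in disk 11; 245 GB remain.
Put 435 GB in disk 12; 65 GB remain.
Put 460 GB in disk 13; 40 GB remain.
Put 121 GB in disk 14; 379 GB remain.

14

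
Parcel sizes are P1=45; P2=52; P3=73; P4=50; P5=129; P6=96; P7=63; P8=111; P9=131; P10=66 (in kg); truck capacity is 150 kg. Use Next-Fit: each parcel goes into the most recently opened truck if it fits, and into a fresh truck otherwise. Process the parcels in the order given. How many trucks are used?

8

truck 1: place P1 (45 kg), 105 kg left
truck 1: place P2 (52 kg), 53 kg left
truck 2: place P3 (73 kg), 77 kg left
truck 2: place P4 (50 kg), 27 kg left
truck 3: place P5 (129 kg), 21 kg left
truck 4: place P6 (96 kg), 54 kg left
truck 5: place P7 (63 kg), 87 kg left
truck 6: place P8 (111 kg), 39 kg left
truck 7: place P9 (131 kg), 19 kg left
truck 8: place P10 (66 kg), 84 kg left
Final trucks: [45,52] [73,50] [129] [96] [63] [111] [131] [66].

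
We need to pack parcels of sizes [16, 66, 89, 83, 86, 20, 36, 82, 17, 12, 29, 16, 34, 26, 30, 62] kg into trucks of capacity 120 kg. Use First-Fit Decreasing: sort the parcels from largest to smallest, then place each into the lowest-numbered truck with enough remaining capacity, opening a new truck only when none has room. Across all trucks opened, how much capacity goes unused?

Sorted descending: 89, 86, 83, 82, 66, 62, 36, 34, 30, 29, 26, 20, 17, 16, 16, 12.
89 kg → truck 1 (remaining 31 kg)
86 kg → truck 2 (remaining 34 kg)
83 kg → truck 3 (remaining 37 kg)
82 kg → truck 4 (remaining 38 kg)
66 kg → truck 5 (remaining 54 kg)
62 kg → truck 6 (remaining 58 kg)
36 kg → truck 3 (remaining 1 kg)
34 kg → truck 2 (remaining 0 kg)
30 kg → truck 1 (remaining 1 kg)
29 kg → truck 4 (remaining 9 kg)
26 kg → truck 5 (remaining 28 kg)
20 kg → truck 5 (remaining 8 kg)
17 kg → truck 6 (remaining 41 kg)
16 kg → truck 6 (remaining 25 kg)
16 kg → truck 6 (remaining 9 kg)
12 kg → truck 7 (remaining 108 kg)
7 trucks × 120 kg = 840 kg; used 704 kg; unused 136 kg.

136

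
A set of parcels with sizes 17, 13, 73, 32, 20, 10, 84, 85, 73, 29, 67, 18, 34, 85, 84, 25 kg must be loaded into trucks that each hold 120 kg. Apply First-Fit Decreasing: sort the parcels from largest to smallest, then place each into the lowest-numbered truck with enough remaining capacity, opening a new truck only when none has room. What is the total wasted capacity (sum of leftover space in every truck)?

91

Sorted descending: 85, 85, 84, 84, 73, 73, 67, 34, 32, 29, 25, 20, 18, 17, 13, 10.
Put 85 kg in truck 1; 35 kg remain.
Put 85 kg in truck 2; 35 kg remain.
Put 84 kg in truck 3; 36 kg remain.
Put 84 kg in truck 4; 36 kg remain.
Put 73 kg in truck 5; 47 kg remain.
Put 73 kg in truck 6; 47 kg remain.
Put 67 kg in truck 7; 53 kg remain.
Put 34 kg in truck 1; 1 kg remain.
Put 32 kg in truck 2; 3 kg remain.
Put 29 kg in truck 3; 7 kg remain.
Put 25 kg in truck 4; 11 kg remain.
Put 20 kg in truck 5; 27 kg remain.
Put 18 kg in truck 5; 9 kg remain.
Put 17 kg in truck 6; 30 kg remain.
Put 13 kg in truck 6; 17 kg remain.
Put 10 kg in truck 4; 1 kg remain.
7 trucks × 120 kg = 840 kg; used 749 kg; unused 91 kg.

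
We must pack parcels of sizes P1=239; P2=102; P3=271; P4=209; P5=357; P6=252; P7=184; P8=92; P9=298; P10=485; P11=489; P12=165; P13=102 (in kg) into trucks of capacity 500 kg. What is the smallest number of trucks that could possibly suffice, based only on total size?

Total size = 239 + 102 + 271 + 209 + 357 + 252 + 184 + 92 + 298 + 485 + 489 + 165 + 102 = 3245 kg.
⌈3245 / 500⌉ = 7.

7 trucks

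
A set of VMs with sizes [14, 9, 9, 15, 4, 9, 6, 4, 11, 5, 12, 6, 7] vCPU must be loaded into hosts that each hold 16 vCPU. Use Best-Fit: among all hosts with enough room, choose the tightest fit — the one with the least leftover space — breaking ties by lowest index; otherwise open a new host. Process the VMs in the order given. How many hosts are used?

host 1: place 14 vCPU, 2 vCPU left
host 2: place 9 vCPU, 7 vCPU left
host 3: place 9 vCPU, 7 vCPU left
host 4: place 15 vCPU, 1 vCPU left
host 2: place 4 vCPU, 3 vCPU left
host 5: place 9 vCPU, 7 vCPU left
host 3: place 6 vCPU, 1 vCPU left
host 5: place 4 vCPU, 3 vCPU left
host 6: place 11 vCPU, 5 vCPU left
host 6: place 5 vCPU, 0 vCPU left
host 7: place 12 vCPU, 4 vCPU left
host 8: place 6 vCPU, 10 vCPU left
host 8: place 7 vCPU, 3 vCPU left
Final hosts: [14] [9,4] [9,6] [15] [9,4] [11,5] [12] [6,7].

8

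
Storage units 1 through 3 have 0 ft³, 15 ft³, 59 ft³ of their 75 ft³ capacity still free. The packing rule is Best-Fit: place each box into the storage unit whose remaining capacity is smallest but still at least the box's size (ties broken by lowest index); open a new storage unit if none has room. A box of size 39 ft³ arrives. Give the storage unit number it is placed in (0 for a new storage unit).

Storage units with room: storage unit 3 (59 ft³).
Tightest fit is storage unit 3 with 59 ft³ free.

3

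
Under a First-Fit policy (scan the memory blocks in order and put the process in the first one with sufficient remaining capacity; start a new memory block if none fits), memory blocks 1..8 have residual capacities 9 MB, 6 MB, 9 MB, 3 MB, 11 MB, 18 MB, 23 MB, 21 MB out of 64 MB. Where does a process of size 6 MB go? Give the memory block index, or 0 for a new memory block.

Memory blocks with room: memory block 1 (9 MB), memory block 2 (6 MB), memory block 3 (9 MB), memory block 5 (11 MB), memory block 6 (18 MB), memory block 7 (23 MB), memory block 8 (21 MB).
The first with room is memory block 1.

1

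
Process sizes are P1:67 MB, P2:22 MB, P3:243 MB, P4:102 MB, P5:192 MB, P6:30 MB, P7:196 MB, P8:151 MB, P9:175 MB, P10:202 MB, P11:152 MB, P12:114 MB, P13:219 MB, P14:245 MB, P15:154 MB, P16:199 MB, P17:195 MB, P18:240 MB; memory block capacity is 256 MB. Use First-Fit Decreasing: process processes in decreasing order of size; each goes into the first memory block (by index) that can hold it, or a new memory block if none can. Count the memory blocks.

14 memory blocks

Sorted descending: 245, 243, 240, 219, 202, 199, 196, 195, 192, 175, 154, 152, 151, 114, 102, 67, 30, 22.
Put 245 MB in memory block 1; 11 MB remain.
Put 243 MB in memory block 2; 13 MB remain.
Put 240 MB in memory block 3; 16 MB remain.
Put 219 MB in memory block 4; 37 MB remain.
Put 202 MB in memory block 5; 54 MB remain.
Put 199 MB in memory block 6; 57 MB remain.
Put 196 MB in memory block 7; 60 MB remain.
Put 195 MB in memory block 8; 61 MB remain.
Put 192 MB in memory block 9; 64 MB remain.
Put 175 MB in memory block 10; 81 MB remain.
Put 154 MB in memory block 11; 102 MB remain.
Put 152 MB in memory block 12; 104 MB remain.
Put 151 MB in memory block 13; 105 MB remain.
Put 114 MB in memory block 14; 142 MB remain.
Put 102 MB in memory block 11; 0 MB remain.
Put 67 MB in memory block 10; 14 MB remain.
Put 30 MB in memory block 4; 7 MB remain.
Put 22 MB in memory block 5; 32 MB remain.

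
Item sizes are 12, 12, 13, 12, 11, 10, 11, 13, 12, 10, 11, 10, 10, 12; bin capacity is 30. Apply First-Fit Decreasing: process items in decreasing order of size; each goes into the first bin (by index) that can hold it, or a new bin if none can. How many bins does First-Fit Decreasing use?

7

Sorted descending: 13, 13, 12, 12, 12, 12, 12, 11, 11, 11, 10, 10, 10, 10.
Put 13 in bin 1; 17 remain.
Put 13 in bin 1; 4 remain.
Put 12 in bin 2; 18 remain.
Put 12 in bin 2; 6 remain.
Put 12 in bin 3; 18 remain.
Put 12 in bin 3; 6 remain.
Put 12 in bin 4; 18 remain.
Put 11 in bin 4; 7 remain.
Put 11 in bin 5; 19 remain.
Put 11 in bin 5; 8 remain.
Put 10 in bin 6; 20 remain.
Put 10 in bin 6; 10 remain.
Put 10 in bin 6; 0 remain.
Put 10 in bin 7; 20 remain.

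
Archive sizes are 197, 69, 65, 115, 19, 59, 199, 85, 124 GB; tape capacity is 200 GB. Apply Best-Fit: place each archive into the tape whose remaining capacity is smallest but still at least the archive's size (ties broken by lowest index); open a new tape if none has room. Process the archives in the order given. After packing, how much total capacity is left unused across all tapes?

197 GB → tape 1 (remaining 3 GB)
69 GB → tape 2 (remaining 131 GB)
65 GB → tape 2 (remaining 66 GB)
115 GB → tape 3 (remaining 85 GB)
19 GB → tape 2 (remaining 47 GB)
59 GB → tape 3 (remaining 26 GB)
199 GB → tape 4 (remaining 1 GB)
85 GB → tape 5 (remaining 115 GB)
124 GB → tape 6 (remaining 76 GB)
6 tapes × 200 GB = 1200 GB; used 932 GB; unused 268 GB.

268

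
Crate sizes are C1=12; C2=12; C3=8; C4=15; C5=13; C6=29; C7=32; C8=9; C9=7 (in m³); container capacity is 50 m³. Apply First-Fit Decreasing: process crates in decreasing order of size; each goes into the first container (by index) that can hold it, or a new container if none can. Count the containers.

Sorted descending: 32, 29, 15, 13, 12, 12, 9, 8, 7.
container 1: place 32 m³, 18 m³ left
container 2: place 29 m³, 21 m³ left
container 1: place 15 m³, 3 m³ left
container 2: place 13 m³, 8 m³ left
container 3: place 12 m³, 38 m³ left
container 3: place 12 m³, 26 m³ left
container 3: place 9 m³, 17 m³ left
container 2: place 8 m³, 0 m³ left
container 3: place 7 m³, 10 m³ left

3 containers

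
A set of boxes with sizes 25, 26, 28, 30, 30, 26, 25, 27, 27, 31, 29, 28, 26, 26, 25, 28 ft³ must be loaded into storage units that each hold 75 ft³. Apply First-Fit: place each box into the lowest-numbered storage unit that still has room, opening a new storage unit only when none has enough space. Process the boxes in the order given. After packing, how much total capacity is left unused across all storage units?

163

Put 25 ft³ in storage unit 1; 50 ft³ remain.
Put 26 ft³ in storage unit 1; 24 ft³ remain.
Put 28 ft³ in storage unit 2; 47 ft³ remain.
Put 30 ft³ in storage unit 2; 17 ft³ remain.
Put 30 ft³ in storage unit 3; 45 ft³ remain.
Put 26 ft³ in storage unit 3; 19 ft³ remain.
Put 25 ft³ in storage unit 4; 50 ft³ remain.
Put 27 ft³ in storage unit 4; 23 ft³ remain.
Put 27 ft³ in storage unit 5; 48 ft³ remain.
Put 31 ft³ in storage unit 5; 17 ft³ remain.
Put 29 ft³ in storage unit 6; 46 ft³ remain.
Put 28 ft³ in storage unit 6; 18 ft³ remain.
Put 26 ft³ in storage unit 7; 49 ft³ remain.
Put 26 ft³ in storage unit 7; 23 ft³ remain.
Put 25 ft³ in storage unit 8; 50 ft³ remain.
Put 28 ft³ in storage unit 8; 22 ft³ remain.
8 storage units × 75 ft³ = 600 ft³; used 437 ft³; unused 163 ft³.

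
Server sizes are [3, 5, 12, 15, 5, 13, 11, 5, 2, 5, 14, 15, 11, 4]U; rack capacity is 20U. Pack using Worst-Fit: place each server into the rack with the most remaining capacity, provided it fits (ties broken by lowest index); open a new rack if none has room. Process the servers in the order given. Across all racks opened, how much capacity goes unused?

20

rack 1: place 3U, 17U left
rack 1: place 5U, 12U left
rack 1: place 12U, 0U left
rack 2: place 15U, 5U left
rack 2: place 5U, 0U left
rack 3: place 13U, 7U left
rack 4: place 11U, 9U left
rack 4: place 5U, 4U left
rack 3: place 2U, 5U left
rack 3: place 5U, 0U left
rack 5: place 14U, 6U left
rack 6: place 15U, 5U left
rack 7: place 11U, 9U left
rack 7: place 4U, 5U left
7 racks × 20U = 140U; used 120U; unused 20U.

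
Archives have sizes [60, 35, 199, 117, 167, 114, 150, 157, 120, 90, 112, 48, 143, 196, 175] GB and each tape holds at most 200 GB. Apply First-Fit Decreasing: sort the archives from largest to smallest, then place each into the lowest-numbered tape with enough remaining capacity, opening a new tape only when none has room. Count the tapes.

Sorted descending: 199, 196, 175, 167, 157, 150, 143, 120, 117, 114, 112, 90, 60, 48, 35.
199 GB → tape 1 (remaining 1 GB)
196 GB → tape 2 (remaining 4 GB)
175 GB → tape 3 (remaining 25 GB)
167 GB → tape 4 (remaining 33 GB)
157 GB → tape 5 (remaining 43 GB)
150 GB → tape 6 (remaining 50 GB)
143 GB → tape 7 (remaining 57 GB)
120 GB → tape 8 (remaining 80 GB)
117 GB → tape 9 (remaining 83 GB)
114 GB → tape 10 (remaining 86 GB)
112 GB → tape 11 (remaining 88 GB)
90 GB → tape 12 (remaining 110 GB)
60 GB → tape 8 (remaining 20 GB)
48 GB → tape 6 (remaining 2 GB)
35 GB → tape 5 (remaining 8 GB)
Final tapes: [199] [196] [175] [167] [157,35] [150,48] [143] [120,60] [117] [114] [112] [90].

12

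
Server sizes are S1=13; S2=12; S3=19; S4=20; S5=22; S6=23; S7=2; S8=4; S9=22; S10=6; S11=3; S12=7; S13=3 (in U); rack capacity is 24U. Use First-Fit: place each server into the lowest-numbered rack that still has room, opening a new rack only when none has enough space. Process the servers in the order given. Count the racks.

rack 1: place S1 (13U), 11U left
rack 2: place S2 (12U), 12U left
rack 3: place S3 (19U), 5U left
rack 4: place S4 (20U), 4U left
rack 5: place S5 (22U), 2U left
rack 6: place S6 (23U), 1U left
rack 1: place S7 (2U), 9U left
rack 1: place S8 (4U), 5U left
rack 7: place S9 (22U), 2U left
rack 2: place S10 (6U), 6U left
rack 1: place S11 (3U), 2U left
rack 8: place S12 (7U), 17U left
rack 2: place S13 (3U), 3U left
Final racks: [13,2,4,3] [12,6,3] [19] [20] [22] [23] [22] [7].

8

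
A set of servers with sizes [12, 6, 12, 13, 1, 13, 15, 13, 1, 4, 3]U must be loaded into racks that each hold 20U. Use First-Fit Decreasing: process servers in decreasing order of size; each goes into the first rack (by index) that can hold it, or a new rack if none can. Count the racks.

Sorted descending: 15, 13, 13, 13, 12, 12, 6, 4, 3, 1, 1.
15U → rack 1 (remaining 5U)
13U → rack 2 (remaining 7U)
13U → rack 3 (remaining 7U)
13U → rack 4 (remaining 7U)
12U → rack 5 (remaining 8U)
12U → rack 6 (remaining 8U)
6U → rack 2 (remaining 1U)
4U → rack 1 (remaining 1U)
3U → rack 3 (remaining 4U)
1U → rack 1 (remaining 0U)
1U → rack 2 (remaining 0U)

6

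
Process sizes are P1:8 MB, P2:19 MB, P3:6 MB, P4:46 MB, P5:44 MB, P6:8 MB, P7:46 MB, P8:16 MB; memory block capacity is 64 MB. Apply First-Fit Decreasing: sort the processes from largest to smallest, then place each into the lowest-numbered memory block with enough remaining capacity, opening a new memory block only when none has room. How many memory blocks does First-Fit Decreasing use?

Sorted descending: 46, 46, 44, 19, 16, 8, 8, 6.
Put 46 MB in memory block 1; 18 MB remain.
Put 46 MB in memory block 2; 18 MB remain.
Put 44 MB in memory block 3; 20 MB remain.
Put 19 MB in memory block 3; 1 MB remain.
Put 16 MB in memory block 1; 2 MB remain.
Put 8 MB in memory block 2; 10 MB remain.
Put 8 MB in memory block 2; 2 MB remain.
Put 6 MB in memory block 4; 58 MB remain.
Final memory blocks: [46,16] [46,8,8] [44,19] [6].

4 memory blocks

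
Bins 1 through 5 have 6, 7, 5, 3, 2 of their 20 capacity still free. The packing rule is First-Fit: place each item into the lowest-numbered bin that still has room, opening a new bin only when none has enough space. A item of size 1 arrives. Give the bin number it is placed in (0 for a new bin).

1

Bins with room: bin 1 (6), bin 2 (7), bin 3 (5), bin 4 (3), bin 5 (2).
The first with room is bin 1.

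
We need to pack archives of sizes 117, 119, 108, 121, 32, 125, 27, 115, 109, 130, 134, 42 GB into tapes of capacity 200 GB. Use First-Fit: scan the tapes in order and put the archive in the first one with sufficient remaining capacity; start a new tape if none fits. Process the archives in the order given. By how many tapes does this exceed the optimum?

First-Fit: [117,32,27] [119,42] [108] [121] [125] [115] [109] [130] [134] → 9 tapes.
9 archives exceed 100 GB (half the capacity), and no two of those can share a tape, so at least 9 tapes are needed.
So 9 is already optimal.

0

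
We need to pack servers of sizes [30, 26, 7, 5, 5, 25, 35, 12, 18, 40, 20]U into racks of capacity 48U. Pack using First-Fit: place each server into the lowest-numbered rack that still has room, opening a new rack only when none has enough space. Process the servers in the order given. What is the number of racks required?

rack 1: place 30U, 18U left
rack 2: place 26U, 22U left
rack 1: place 7U, 11U left
rack 1: place 5U, 6U left
rack 1: place 5U, 1U left
rack 3: place 25U, 23U left
rack 4: place 35U, 13U left
rack 2: place 12U, 10U left
rack 3: place 18U, 5U left
rack 5: place 40U, 8U left
rack 6: place 20U, 28U left
Final racks: [30,7,5,5] [26,12] [25,18] [35] [40] [20].

6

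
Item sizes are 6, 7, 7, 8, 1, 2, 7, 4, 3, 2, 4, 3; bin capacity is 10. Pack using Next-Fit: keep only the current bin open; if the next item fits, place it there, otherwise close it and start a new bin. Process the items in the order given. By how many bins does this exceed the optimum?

Next-Fit: [6] [7] [7] [8,1] [2,7] [4,3,2] [4,3] → 7 bins.
Total size 54; any packing needs at least ⌈54/10⌉ = 6 bins.
An optimal packing achieves that bound: [8,2] [7,3] [7,3] [7,2,1] [6,4] [4] → 6 bins.
Excess: 7 − 6 = 1.

1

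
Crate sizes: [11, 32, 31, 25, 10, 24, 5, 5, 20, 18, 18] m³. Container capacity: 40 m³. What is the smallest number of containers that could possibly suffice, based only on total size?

5 containers

Total size = 11 + 32 + 31 + 25 + 10 + 24 + 5 + 5 + 20 + 18 + 18 = 199 m³.
⌈199 / 40⌉ = 5.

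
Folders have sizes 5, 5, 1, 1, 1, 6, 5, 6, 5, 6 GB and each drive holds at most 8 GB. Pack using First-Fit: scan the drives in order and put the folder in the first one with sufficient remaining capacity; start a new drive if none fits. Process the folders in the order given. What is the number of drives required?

7

drive 1: place 5 GB, 3 GB left
drive 2: place 5 GB, 3 GB left
drive 1: place 1 GB, 2 GB left
drive 1: place 1 GB, 1 GB left
drive 1: place 1 GB, 0 GB left
drive 3: place 6 GB, 2 GB left
drive 4: place 5 GB, 3 GB left
drive 5: place 6 GB, 2 GB left
drive 6: place 5 GB, 3 GB left
drive 7: place 6 GB, 2 GB left
Final drives: [5,1,1,1] [5] [6] [5] [6] [5] [6].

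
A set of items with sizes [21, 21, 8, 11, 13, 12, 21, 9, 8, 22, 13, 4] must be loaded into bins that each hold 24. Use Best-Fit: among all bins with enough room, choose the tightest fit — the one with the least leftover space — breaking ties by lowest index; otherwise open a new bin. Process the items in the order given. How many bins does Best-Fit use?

21 → bin 1 (remaining 3)
21 → bin 2 (remaining 3)
8 → bin 3 (remaining 16)
11 → bin 3 (remaining 5)
13 → bin 4 (remaining 11)
12 → bin 5 (remaining 12)
21 → bin 6 (remaining 3)
9 → bin 4 (remaining 2)
8 → bin 5 (remaining 4)
22 → bin 7 (remaining 2)
13 → bin 8 (remaining 11)
4 → bin 5 (remaining 0)
Final bins: [21] [21] [8,11] [13,9] [12,8,4] [21] [22] [13].

8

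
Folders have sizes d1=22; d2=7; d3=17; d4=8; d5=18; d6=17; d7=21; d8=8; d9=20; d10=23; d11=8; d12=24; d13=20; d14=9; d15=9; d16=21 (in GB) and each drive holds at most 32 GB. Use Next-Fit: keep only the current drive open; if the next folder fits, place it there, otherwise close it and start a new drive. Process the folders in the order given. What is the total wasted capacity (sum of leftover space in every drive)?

Put d1 (22 GB) in drive 1; 10 GB remain.
Put d2 (7 GB) in drive 1; 3 GB remain.
Put d3 (17 GB) in drive 2; 15 GB remain.
Put d4 (8 GB) in drive 2; 7 GB remain.
Put d5 (18 GB) in drive 3; 14 GB remain.
Put d6 (17 GB) in drive 4; 15 GB remain.
Put d7 (21 GB) in drive 5; 11 GB remain.
Put d8 (8 GB) in drive 5; 3 GB remain.
Put d9 (20 GB) in drive 6; 12 GB remain.
Put d10 (23 GB) in drive 7; 9 GB remain.
Put d11 (8 GB) in drive 7; 1 GB remain.
Put d12 (24 GB) in drive 8; 8 GB remain.
Put d13 (20 GB) in drive 9; 12 GB remain.
Put d14 (9 GB) in drive 9; 3 GB remain.
Put d15 (9 GB) in drive 10; 23 GB remain.
Put d16 (21 GB) in drive 10; 2 GB remain.
10 drives × 32 GB = 320 GB; used 252 GB; unused 68 GB.

68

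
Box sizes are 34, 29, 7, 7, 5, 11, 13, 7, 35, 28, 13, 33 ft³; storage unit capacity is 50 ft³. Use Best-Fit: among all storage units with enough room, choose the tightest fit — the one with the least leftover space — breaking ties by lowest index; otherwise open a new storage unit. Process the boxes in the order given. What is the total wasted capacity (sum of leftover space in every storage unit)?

28

storage unit 1: place 34 ft³, 16 ft³ left
storage unit 2: place 29 ft³, 21 ft³ left
storage unit 1: place 7 ft³, 9 ft³ left
storage unit 1: place 7 ft³, 2 ft³ left
storage unit 2: place 5 ft³, 16 ft³ left
storage unit 2: place 11 ft³, 5 ft³ left
storage unit 3: place 13 ft³, 37 ft³ left
storage unit 3: place 7 ft³, 30 ft³ left
storage unit 4: place 35 ft³, 15 ft³ left
storage unit 3: place 28 ft³, 2 ft³ left
storage unit 4: place 13 ft³, 2 ft³ left
storage unit 5: place 33 ft³, 17 ft³ left
5 storage units × 50 ft³ = 250 ft³; used 222 ft³; unused 28 ft³.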